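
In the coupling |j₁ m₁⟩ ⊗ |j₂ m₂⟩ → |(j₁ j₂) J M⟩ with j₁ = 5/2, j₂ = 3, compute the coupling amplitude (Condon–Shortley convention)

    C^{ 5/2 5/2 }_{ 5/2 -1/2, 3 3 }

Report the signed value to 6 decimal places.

−√(5/21) ≈ -0.487950

j₁+j₂−J=3  J+j₁−j₂=2  J−j₁+j₂=3  j₁+j₂+J+1=9
(j₁±m₁, j₂±m₂, J±M) = (2,3,6,0,5,0)
P² = 8640/7
sum k=3..3:
  [3] −1/72 = -1/72
S = -1/72
C² = P²·S² = 5/21 ; C = -0.487950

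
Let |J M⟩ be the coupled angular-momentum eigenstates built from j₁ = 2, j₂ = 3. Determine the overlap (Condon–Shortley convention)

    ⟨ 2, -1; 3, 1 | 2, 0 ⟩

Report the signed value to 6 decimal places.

+0.377964  (= +√(1/7))

j₁+j₂−J=3  J+j₁−j₂=1  J−j₁+j₂=3  j₁+j₂+J+1=8
(j₁±m₁, j₂±m₂, J±M) = (1,3,4,2,2,2)
P² = 36/7
sum k=2..3:
  [2] +1/4 = 1/4
  [3] −1/12 = -1/12
S = 1/6
C² = P²·S² = 1/7 ; C = +0.377964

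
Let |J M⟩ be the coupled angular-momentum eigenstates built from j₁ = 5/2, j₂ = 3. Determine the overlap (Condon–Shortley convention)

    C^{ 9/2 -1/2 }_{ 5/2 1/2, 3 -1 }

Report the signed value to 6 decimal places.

+0.480500  (= +√(160/693))

triangle: 1!*4!*5!/11! = 2880/39916800
(j±m)!: 3!*2!*2!*4!*4!*5! = 1658880
prefactor² = (2J+1)*Δ*N² = 92160/77
  k=0: +1/(0!*1!*2!*2!*2!*3!) = 1/48
  k=1: −1/(1!*0!*1!*1!*3!*4!) = -1/144
Σ = 1/72  ⇒  CG² = 92160/77*1/72² = 160/693
CG = +√(160/693) = +0.480500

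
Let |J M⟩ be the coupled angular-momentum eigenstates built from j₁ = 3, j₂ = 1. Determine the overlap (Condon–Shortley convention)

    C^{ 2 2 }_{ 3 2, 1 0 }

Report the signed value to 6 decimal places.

−√(5/21) = -0.487950

j₁+j₂−J=2  J+j₁−j₂=4  J−j₁+j₂=0  j₁+j₂+J+1=7
(j₁±m₁, j₂±m₂, J±M) = (5,1,1,1,4,0)
P² = 960/7
sum k=1..1:
  [1] −1/24 = -1/24
S = -1/24
C² = P²·S² = 5/21 ; C = -0.487950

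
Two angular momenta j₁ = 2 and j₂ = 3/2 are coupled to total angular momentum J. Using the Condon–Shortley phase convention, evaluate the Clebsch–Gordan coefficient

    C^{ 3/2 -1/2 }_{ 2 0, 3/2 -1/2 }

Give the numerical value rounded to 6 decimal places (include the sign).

√[4·2!2!1!/6! · 2!2!1!2!1!2!] = √(16/45)
  +(−1)^0/∏(0,2,2,1,0,0)! = 1/4  (running 1/4)
  +(−1)^1/∏(1,1,1,0,1,1)! = -1  (running -3/4)
⟨..|..⟩ = √(16/45)·(-3/4) = -0.447214

−√(1/5) = -0.447214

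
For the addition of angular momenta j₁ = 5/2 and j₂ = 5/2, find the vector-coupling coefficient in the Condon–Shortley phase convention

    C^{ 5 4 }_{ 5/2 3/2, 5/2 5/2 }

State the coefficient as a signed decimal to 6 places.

+√(1/2) ≈ +0.707107

triangle: 0!·5!·5!/11! = 14400/39916800
(j±m)!: 4!·1!·5!·0!·9!·1! = 1045094400
prefactor² = (2J+1)·Δ·N² = 4147200
  k=0: +1/(0!·0!·1!·5!·4!·0!) = 1/2880
Σ = 1/2880  ⇒  CG² = 4147200·1/2880² = 1/2
CG = +√(1/2) = +0.707107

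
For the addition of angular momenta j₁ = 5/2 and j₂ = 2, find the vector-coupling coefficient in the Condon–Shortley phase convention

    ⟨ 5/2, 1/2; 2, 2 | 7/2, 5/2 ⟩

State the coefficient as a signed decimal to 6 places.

−√(32/63) = -0.712697

j₁+j₂−J=1  J+j₁−j₂=4  J−j₁+j₂=3  j₁+j₂+J+1=9
(j₁±m₁, j₂±m₂, J±M) = (3,2,4,0,6,1)
P² = 4608/7
sum k=1..1:
  [1] −1/36 = -1/36
S = -1/36
C² = P²·S² = 32/63 ; C = -0.712697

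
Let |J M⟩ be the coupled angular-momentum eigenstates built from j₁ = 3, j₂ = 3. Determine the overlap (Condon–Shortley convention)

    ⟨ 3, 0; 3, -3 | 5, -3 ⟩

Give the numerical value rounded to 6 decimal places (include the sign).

+0.577350  (= +√(1/3))

triangle: 1!*5!*5!/12! = 14400/479001600
(j±m)!: 3!*3!*0!*6!*2!*8! = 2090188800
prefactor² = (2J+1)*Δ*N² = 691200
  k=0: +1/(0!*1!*3!*0!*2!*5!) = 1/1440
Σ = 1/1440  ⇒  CG² = 691200*1/1440² = 1/3
CG = +√(1/3) = +0.577350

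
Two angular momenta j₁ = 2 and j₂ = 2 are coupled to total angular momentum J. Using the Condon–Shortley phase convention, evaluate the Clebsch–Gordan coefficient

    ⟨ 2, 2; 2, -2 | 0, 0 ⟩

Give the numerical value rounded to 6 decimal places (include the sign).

triangle: 4!×0!×0!/5! = 24/120
(j±m)!: 4!×0!×0!×4!×0!×0! = 576
prefactor² = (2J+1)×Δ×N² = 576/5
  k=0: +1/(0!×4!×0!×0!×0!×0!) = 1/24
Σ = 1/24  ⇒  CG² = 576/5×1/24² = 1/5
CG = +√(1/5) = +0.447214

+0.447214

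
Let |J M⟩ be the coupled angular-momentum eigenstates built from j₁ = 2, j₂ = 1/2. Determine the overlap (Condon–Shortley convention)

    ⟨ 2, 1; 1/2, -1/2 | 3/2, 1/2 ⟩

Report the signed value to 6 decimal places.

+√(3/5) ≈ +0.774597

j₁+j₂−J=1  J+j₁−j₂=3  J−j₁+j₂=0  j₁+j₂+J+1=5
(j₁±m₁, j₂±m₂, J±M) = (3,1,0,1,2,1)
P² = 12/5
sum k=0..0:
  [0] +1/2 = 1/2
S = 1/2
C² = P²·S² = 3/5 ; C = +0.774597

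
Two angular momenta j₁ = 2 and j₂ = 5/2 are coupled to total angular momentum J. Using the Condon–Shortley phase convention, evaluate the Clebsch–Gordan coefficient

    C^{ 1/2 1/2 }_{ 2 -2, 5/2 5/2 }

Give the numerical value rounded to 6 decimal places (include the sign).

+0.577350

√[2·4!0!1!/6! · 0!4!5!0!1!0!] = √(192)
  +(−1)^4/∏(4,0,0,1,0,0)! = 1/24  (running 1/24)
⟨..|..⟩ = √(192)·(1/24) = +0.577350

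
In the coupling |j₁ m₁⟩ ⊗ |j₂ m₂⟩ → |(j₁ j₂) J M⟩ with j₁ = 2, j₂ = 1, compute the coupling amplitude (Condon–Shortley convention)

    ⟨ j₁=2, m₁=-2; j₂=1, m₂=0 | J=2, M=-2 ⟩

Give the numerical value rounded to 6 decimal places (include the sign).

√[5·1!3!1!/6! · 0!4!1!1!0!4!] = √(24)
  +(−1)^1/∏(1,0,3,0,0,1)! = -1/6  (running -1/6)
⟨..|..⟩ = √(24)·(-1/6) = -0.816497

-0.816497  (= −√(2/3))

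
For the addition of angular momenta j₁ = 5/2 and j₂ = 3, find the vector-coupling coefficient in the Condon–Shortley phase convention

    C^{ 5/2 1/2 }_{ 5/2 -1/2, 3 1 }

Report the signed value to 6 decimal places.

+0.478091

triangle: 3!×2!×3!/9! = 72/362880
(j±m)!: 2!×3!×4!×2!×3!×2! = 6912
prefactor² = (2J+1)×Δ×N² = 288/35
  k=1: −1/(1!×2!×2!×3!×0!×0!) = -1/24
  k=2: +1/(2!×1!×1!×2!×1!×1!) = 1/4
  k=3: −1/(3!×0!×0!×1!×2!×2!) = -1/24
Σ = 1/6  ⇒  CG² = 288/35×1/6² = 8/35
CG = +√(8/35) = +0.478091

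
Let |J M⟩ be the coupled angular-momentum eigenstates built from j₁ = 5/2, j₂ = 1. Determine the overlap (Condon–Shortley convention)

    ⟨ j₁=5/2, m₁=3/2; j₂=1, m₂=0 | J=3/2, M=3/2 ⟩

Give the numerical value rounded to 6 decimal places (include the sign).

-0.516398  (= −√(4/15))

√[4·2!3!0!/6! · 4!1!1!1!3!0!] = √(48/5)
  +(−1)^1/∏(1,1,0,0,3,0)! = -1/6  (running -1/6)
⟨..|..⟩ = √(48/5)·(-1/6) = -0.516398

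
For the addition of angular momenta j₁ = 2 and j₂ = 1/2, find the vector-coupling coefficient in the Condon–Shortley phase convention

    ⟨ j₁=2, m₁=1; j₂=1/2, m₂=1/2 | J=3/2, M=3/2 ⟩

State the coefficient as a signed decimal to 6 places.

−√(1/5) = -0.447214

triangle: 1!×3!×0!/5! = 6/120
(j±m)!: 3!×1!×1!×0!×3!×0! = 36
prefactor² = (2J+1)×Δ×N² = 36/5
  k=1: −1/(1!×0!×0!×0!×3!×0!) = -1/6
Σ = -1/6  ⇒  CG² = 36/5×(-1/6)² = 1/5
CG = −√(1/5) = -0.447214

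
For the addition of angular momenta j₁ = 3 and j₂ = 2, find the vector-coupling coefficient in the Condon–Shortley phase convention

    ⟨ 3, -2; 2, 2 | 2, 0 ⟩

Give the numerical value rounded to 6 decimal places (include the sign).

−√(5/14) = -0.597614

triangle: 3!*3!*1!/8! = 36/40320
(j±m)!: 1!*5!*4!*0!*2!*2! = 11520
prefactor² = (2J+1)*Δ*N² = 360/7
  k=3: −1/(3!*0!*2!*1!*1!*0!) = -1/12
Σ = -1/12  ⇒  CG² = 360/7*(-1/12)² = 5/14
CG = −√(5/14) = -0.597614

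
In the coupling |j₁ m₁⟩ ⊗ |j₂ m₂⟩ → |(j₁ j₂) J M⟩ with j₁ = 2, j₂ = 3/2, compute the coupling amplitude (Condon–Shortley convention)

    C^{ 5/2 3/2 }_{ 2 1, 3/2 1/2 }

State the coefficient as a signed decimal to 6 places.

+√(1/35) ≈ +0.169031

√[6·1!3!2!/7! · 3!1!2!1!4!1!] = √(144/35)
  +(−1)^0/∏(0,1,1,2,2,0)! = 1/4  (running 1/4)
  +(−1)^1/∏(1,0,0,1,3,1)! = -1/6  (running 1/12)
⟨..|..⟩ = √(144/35)·(1/12) = +0.169031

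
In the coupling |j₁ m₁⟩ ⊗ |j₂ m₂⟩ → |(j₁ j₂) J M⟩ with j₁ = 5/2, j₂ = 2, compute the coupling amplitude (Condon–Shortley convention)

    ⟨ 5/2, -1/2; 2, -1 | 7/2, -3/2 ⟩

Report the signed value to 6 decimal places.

+√(2/21) = +0.308607

triangle: 1!*4!*3!/9! = 144/362880
(j±m)!: 2!*3!*1!*3!*2!*5! = 17280
prefactor² = (2J+1)*Δ*N² = 384/7
  k=0: +1/(0!*1!*3!*1!*1!*2!) = 1/12
  k=1: −1/(1!*0!*2!*0!*2!*3!) = -1/24
Σ = 1/24  ⇒  CG² = 384/7*1/24² = 2/21
CG = +√(2/21) = +0.308607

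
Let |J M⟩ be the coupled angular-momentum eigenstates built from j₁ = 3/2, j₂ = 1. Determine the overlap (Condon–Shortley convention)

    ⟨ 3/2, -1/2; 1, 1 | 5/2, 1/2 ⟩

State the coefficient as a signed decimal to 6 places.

√[6·0!3!2!/6! · 1!2!2!0!3!2!] = √(24/5)
  +(−1)^0/∏(0,0,2,2,1,0)! = 1/4  (running 1/4)
⟨..|..⟩ = √(24/5)·(1/4) = +0.547723

+√(3/10) = +0.547723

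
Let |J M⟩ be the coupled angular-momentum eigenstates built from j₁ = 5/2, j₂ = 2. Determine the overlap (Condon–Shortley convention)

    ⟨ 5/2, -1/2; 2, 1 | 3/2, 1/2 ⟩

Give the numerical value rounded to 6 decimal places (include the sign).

+√(5/21) = +0.487950

√[4·3!2!1!/7! · 2!3!3!1!2!1!] = √(48/35)
  +(−1)^2/∏(2,1,1,1,1,0)! = 1/2  (running 1/2)
  +(−1)^3/∏(3,0,0,0,2,1)! = -1/12  (running 5/12)
⟨..|..⟩ = √(48/35)·(5/12) = +0.487950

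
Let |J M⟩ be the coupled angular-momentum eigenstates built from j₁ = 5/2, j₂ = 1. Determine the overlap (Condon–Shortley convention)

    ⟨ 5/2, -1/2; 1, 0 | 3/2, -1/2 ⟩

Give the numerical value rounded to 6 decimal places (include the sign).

-0.632456  (= −√(2/5))

√[4·2!3!0!/6! · 2!3!1!1!1!2!] = √(8/5)
  +(−1)^1/∏(1,1,2,0,1,0)! = -1/2  (running -1/2)
⟨..|..⟩ = √(8/5)·(-1/2) = -0.632456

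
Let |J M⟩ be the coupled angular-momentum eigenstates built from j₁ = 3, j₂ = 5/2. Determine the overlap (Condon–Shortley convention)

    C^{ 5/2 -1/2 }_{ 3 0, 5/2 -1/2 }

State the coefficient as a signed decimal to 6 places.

j₁+j₂−J=3  J+j₁−j₂=3  J−j₁+j₂=2  j₁+j₂+J+1=9
(j₁±m₁, j₂±m₂, J±M) = (3,3,2,3,2,3)
P² = 216/35
sum k=0..2:
  [0] +1/72 = 1/72
  [1] −1/4 = -1/4
  [2] +1/8 = 1/8
S = -1/9
C² = P²·S² = 8/105 ; C = -0.276026

-0.276026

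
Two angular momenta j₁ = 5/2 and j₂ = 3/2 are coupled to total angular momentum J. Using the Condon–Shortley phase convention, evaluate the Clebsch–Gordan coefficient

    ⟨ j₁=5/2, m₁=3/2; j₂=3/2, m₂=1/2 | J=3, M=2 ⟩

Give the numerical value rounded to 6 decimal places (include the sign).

triangle: 1!×4!×2!/8! = 48/40320
(j±m)!: 4!×1!×2!×1!×5!×1! = 5760
prefactor² = (2J+1)×Δ×N² = 48
  k=0: +1/(0!×1!×1!×2!×3!×0!) = 1/12
  k=1: −1/(1!×0!×0!×1!×4!×1!) = -1/24
Σ = 1/24  ⇒  CG² = 48×1/24² = 1/12
CG = +√(1/12) = +0.288675

+0.288675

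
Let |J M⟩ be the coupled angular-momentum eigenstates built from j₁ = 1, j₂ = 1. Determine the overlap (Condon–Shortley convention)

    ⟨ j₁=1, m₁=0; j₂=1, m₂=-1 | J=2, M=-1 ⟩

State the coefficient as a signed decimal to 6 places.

+√(1/2) ≈ +0.707107

triangle: 0!·2!·2!/5! = 4/120
(j±m)!: 1!·1!·0!·2!·1!·3! = 12
prefactor² = (2J+1)·Δ·N² = 2
  k=0: +1/(0!·0!·1!·0!·1!·2!) = 1/2
Σ = 1/2  ⇒  CG² = 2·1/2² = 1/2
CG = +√(1/2) = +0.707107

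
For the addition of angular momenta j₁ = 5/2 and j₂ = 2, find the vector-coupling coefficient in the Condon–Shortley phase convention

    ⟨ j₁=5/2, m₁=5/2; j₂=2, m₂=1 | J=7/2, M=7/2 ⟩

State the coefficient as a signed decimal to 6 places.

j₁+j₂−J=1  J+j₁−j₂=4  J−j₁+j₂=3  j₁+j₂+J+1=9
(j₁±m₁, j₂±m₂, J±M) = (5,0,3,1,7,0)
P² = 11520
sum k=0..0:
  [0] +1/144 = 1/144
S = 1/144
C² = P²·S² = 5/9 ; C = +0.745356

+0.745356  (= +√(5/9))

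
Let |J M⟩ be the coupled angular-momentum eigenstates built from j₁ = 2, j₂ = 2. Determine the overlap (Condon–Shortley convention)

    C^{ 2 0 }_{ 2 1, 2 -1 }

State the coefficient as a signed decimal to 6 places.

+0.267261  (= +√(1/14))

triangle: 2!×2!×2!/7! = 8/5040
(j±m)!: 3!×1!×1!×3!×2!×2! = 144
prefactor² = (2J+1)×Δ×N² = 8/7
  k=0: +1/(0!×2!×1!×1!×1!×1!) = 1/2
  k=1: −1/(1!×1!×0!×0!×2!×2!) = -1/4
Σ = 1/4  ⇒  CG² = 8/7×1/4² = 1/14
CG = +√(1/14) = +0.267261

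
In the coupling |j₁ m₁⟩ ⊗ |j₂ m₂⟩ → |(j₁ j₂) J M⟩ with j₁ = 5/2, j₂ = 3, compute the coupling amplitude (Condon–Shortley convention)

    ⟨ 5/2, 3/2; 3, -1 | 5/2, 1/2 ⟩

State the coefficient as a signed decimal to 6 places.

−√(1/35) ≈ -0.169031

√[6·3!2!3!/9! · 4!1!2!4!3!2!] = √(576/35)
  +(−1)^0/∏(0,3,1,2,1,1)! = 1/12  (running 1/12)
  +(−1)^1/∏(1,2,0,1,2,2)! = -1/8  (running -1/24)
⟨..|..⟩ = √(576/35)·(-1/24) = -0.169031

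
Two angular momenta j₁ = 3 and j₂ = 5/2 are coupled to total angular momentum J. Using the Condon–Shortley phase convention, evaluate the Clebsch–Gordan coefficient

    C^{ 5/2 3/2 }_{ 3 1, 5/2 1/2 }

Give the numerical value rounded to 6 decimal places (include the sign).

-0.169031  (= −√(1/35))

√[6·3!3!2!/9! · 4!2!3!2!4!1!] = √(576/35)
  +(−1)^1/∏(1,2,1,2,2,0)! = -1/8  (running -1/8)
  +(−1)^2/∏(2,1,0,1,3,1)! = 1/12  (running -1/24)
⟨..|..⟩ = √(576/35)·(-1/24) = -0.169031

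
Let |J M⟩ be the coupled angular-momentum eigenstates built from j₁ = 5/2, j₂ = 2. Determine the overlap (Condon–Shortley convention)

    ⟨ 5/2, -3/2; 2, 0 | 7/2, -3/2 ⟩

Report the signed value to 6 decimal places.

−√(2/7) ≈ -0.534522

√[8·1!4!3!/9! · 1!4!2!2!2!5!] = √(512/7)
  +(−1)^0/∏(0,1,4,2,0,1)! = 1/48  (running 1/48)
  +(−1)^1/∏(1,0,3,1,1,2)! = -1/12  (running -1/16)
⟨..|..⟩ = √(512/7)·(-1/16) = -0.534522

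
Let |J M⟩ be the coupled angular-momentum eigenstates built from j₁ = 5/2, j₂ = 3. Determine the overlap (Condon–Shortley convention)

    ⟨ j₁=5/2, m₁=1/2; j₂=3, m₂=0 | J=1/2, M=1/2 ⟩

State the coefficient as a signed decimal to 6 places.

√[2·5!0!1!/7! · 3!2!3!3!1!0!] = √(144/7)
  +(−1)^2/∏(2,3,0,1,0,0)! = 1/12  (running 1/12)
⟨..|..⟩ = √(144/7)·(1/12) = +0.377964

+0.377964  (= +√(1/7))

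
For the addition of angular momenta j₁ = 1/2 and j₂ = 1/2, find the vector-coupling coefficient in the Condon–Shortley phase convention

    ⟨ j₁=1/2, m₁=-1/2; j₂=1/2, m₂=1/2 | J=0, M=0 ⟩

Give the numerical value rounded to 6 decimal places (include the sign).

j₁+j₂−J=1  J+j₁−j₂=0  J−j₁+j₂=0  j₁+j₂+J+1=2
(j₁±m₁, j₂±m₂, J±M) = (0,1,1,0,0,0)
P² = 1/2
sum k=1..1:
  [1] −1/1 = -1
S = -1
C² = P²·S² = 1/2 ; C = -0.707107

−√(1/2) = -0.707107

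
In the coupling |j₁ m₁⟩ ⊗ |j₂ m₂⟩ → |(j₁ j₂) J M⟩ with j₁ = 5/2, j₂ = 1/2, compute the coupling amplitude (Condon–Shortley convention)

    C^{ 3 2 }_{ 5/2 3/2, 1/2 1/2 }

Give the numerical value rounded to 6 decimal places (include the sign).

triangle: 0!*5!*1!/7! = 120/5040
(j±m)!: 4!*1!*1!*0!*5!*1! = 2880
prefactor² = (2J+1)*Δ*N² = 480
  k=0: +1/(0!*0!*1!*1!*4!*0!) = 1/24
Σ = 1/24  ⇒  CG² = 480*1/24² = 5/6
CG = +√(5/6) = +0.912871

+0.912871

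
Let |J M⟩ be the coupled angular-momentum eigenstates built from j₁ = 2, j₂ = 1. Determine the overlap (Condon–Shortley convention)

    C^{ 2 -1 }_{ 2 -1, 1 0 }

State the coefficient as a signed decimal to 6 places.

−√(1/6) ≈ -0.408248

√[5·1!3!1!/6! · 1!3!1!1!1!3!] = √(3/2)
  +(−1)^0/∏(0,1,3,1,0,0)! = 1/6  (running 1/6)
  +(−1)^1/∏(1,0,2,0,1,1)! = -1/2  (running -1/3)
⟨..|..⟩ = √(3/2)·(-1/3) = -0.408248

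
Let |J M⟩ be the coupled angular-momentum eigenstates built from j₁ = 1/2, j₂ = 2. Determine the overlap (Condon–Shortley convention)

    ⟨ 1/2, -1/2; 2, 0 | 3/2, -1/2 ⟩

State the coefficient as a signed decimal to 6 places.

triangle: 1!*0!*3!/5! = 6/120
(j±m)!: 0!*1!*2!*2!*1!*2! = 8
prefactor² = (2J+1)*Δ*N² = 8/5
  k=1: −1/(1!*0!*0!*1!*0!*2!) = -1/2
Σ = -1/2  ⇒  CG² = 8/5*(-1/2)² = 2/5
CG = −√(2/5) = -0.632456

-0.632456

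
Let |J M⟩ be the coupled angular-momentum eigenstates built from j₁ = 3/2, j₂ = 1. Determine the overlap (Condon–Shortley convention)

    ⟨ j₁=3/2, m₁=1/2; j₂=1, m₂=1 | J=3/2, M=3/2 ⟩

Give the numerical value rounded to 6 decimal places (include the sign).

j₁+j₂−J=1  J+j₁−j₂=2  J−j₁+j₂=1  j₁+j₂+J+1=5
(j₁±m₁, j₂±m₂, J±M) = (2,1,2,0,3,0)
P² = 8/5
sum k=1..1:
  [1] −1/2 = -1/2
S = -1/2
C² = P²·S² = 2/5 ; C = -0.632456

-0.632456  (= −√(2/5))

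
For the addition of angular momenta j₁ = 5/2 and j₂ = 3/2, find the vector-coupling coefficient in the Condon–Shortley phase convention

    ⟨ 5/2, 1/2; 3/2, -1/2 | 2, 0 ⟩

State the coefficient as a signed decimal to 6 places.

-0.267261  (= −√(1/14))

√[5·2!3!1!/7! · 3!2!1!2!2!2!] = √(8/7)
  +(−1)^0/∏(0,2,2,1,1,0)! = 1/4  (running 1/4)
  +(−1)^1/∏(1,1,1,0,2,1)! = -1/2  (running -1/4)
⟨..|..⟩ = √(8/7)·(-1/4) = -0.267261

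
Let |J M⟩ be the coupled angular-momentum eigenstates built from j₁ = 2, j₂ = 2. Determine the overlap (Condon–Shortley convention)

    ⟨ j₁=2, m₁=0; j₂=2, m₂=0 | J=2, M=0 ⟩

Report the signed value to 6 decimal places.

−√(2/7) ≈ -0.534522

√[5·2!2!2!/7! · 2!2!2!2!2!2!] = √(32/63)
  +(−1)^0/∏(0,2,2,2,0,0)! = 1/8  (running 1/8)
  +(−1)^1/∏(1,1,1,1,1,1)! = -1  (running -7/8)
  +(−1)^2/∏(2,0,0,0,2,2)! = 1/8  (running -3/4)
⟨..|..⟩ = √(32/63)·(-3/4) = -0.534522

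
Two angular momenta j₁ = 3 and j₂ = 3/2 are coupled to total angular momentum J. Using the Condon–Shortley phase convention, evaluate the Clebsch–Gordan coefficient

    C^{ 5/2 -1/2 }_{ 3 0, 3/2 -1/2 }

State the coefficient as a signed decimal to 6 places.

−√(6/35) ≈ -0.414039

j₁+j₂−J=2  J+j₁−j₂=4  J−j₁+j₂=1  j₁+j₂+J+1=8
(j₁±m₁, j₂±m₂, J±M) = (3,3,1,2,2,3)
P² = 216/35
sum k=0..1:
  [0] +1/12 = 1/12
  [1] −1/4 = -1/4
S = -1/6
C² = P²·S² = 6/35 ; C = -0.414039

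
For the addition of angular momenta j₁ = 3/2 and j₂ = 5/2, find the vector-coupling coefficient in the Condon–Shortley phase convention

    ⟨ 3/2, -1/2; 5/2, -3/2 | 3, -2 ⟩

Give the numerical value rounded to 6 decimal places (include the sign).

√[7·1!2!4!/8! · 1!2!1!4!1!5!] = √(48)
  +(−1)^0/∏(0,1,2,1,0,3)! = 1/12  (running 1/12)
  +(−1)^1/∏(1,0,1,0,1,4)! = -1/24  (running 1/24)
⟨..|..⟩ = √(48)·(1/24) = +0.288675

+√(1/12) ≈ +0.288675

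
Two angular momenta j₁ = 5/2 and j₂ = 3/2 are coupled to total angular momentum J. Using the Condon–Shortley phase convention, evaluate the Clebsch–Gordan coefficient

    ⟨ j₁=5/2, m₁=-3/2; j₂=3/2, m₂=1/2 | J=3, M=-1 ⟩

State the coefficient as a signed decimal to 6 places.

-0.639010  (= −√(49/120))

√[7·1!4!2!/8! · 1!4!2!1!2!4!] = √(96/5)
  +(−1)^0/∏(0,1,4,2,0,0)! = 1/48  (running 1/48)
  +(−1)^1/∏(1,0,3,1,1,1)! = -1/6  (running -7/48)
⟨..|..⟩ = √(96/5)·(-7/48) = -0.639010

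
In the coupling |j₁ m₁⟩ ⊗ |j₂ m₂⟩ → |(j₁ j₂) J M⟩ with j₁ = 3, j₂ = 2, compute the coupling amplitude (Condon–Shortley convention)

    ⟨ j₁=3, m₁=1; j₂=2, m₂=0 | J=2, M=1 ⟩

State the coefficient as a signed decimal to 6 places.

√[5·3!3!1!/8! · 4!2!2!2!3!1!] = √(36/7)
  +(−1)^1/∏(1,2,1,1,2,0)! = -1/4  (running -1/4)
  +(−1)^2/∏(2,1,0,0,3,1)! = 1/12  (running -1/6)
⟨..|..⟩ = √(36/7)·(-1/6) = -0.377964

−√(1/7) = -0.377964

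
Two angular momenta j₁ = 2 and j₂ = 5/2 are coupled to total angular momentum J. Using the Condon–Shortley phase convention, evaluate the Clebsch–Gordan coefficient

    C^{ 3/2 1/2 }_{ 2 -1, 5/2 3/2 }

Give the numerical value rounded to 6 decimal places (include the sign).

+0.138013  (= +√(2/105))

√[4·3!1!2!/7! · 1!3!4!1!2!1!] = √(96/35)
  +(−1)^2/∏(2,1,1,2,0,0)! = 1/4  (running 1/4)
  +(−1)^3/∏(3,0,0,1,1,1)! = -1/6  (running 1/12)
⟨..|..⟩ = √(96/35)·(1/12) = +0.138013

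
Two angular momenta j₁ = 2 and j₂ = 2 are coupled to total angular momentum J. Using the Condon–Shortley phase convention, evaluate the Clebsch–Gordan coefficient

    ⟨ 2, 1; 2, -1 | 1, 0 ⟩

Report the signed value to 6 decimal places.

j₁+j₂−J=3  J+j₁−j₂=1  J−j₁+j₂=1  j₁+j₂+J+1=6
(j₁±m₁, j₂±m₂, J±M) = (3,1,1,3,1,1)
P² = 9/10
sum k=0..1:
  [0] +1/6 = 1/6
  [1] −1/2 = -1/2
S = -1/3
C² = P²·S² = 1/10 ; C = -0.316228

-0.316228  (= −√(1/10))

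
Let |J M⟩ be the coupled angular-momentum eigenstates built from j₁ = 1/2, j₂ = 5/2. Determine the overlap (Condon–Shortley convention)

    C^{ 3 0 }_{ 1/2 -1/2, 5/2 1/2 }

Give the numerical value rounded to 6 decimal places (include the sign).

+√(1/2) ≈ +0.707107

triangle: 0!×1!×5!/7! = 120/5040
(j±m)!: 0!×1!×3!×2!×3!×3! = 432
prefactor² = (2J+1)×Δ×N² = 72
  k=0: +1/(0!×0!×1!×3!×0!×2!) = 1/12
Σ = 1/12  ⇒  CG² = 72×1/12² = 1/2
CG = +√(1/2) = +0.707107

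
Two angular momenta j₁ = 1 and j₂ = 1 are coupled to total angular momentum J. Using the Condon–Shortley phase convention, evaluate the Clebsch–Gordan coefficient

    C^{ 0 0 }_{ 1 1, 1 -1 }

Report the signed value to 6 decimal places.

triangle: 2!·0!·0!/3! = 2/6
(j±m)!: 2!·0!·0!·2!·0!·0! = 4
prefactor² = (2J+1)·Δ·N² = 4/3
  k=0: +1/(0!·2!·0!·0!·0!·0!) = 1/2
Σ = 1/2  ⇒  CG² = 4/3·1/2² = 1/3
CG = +√(1/3) = +0.577350

+√(1/3) = +0.577350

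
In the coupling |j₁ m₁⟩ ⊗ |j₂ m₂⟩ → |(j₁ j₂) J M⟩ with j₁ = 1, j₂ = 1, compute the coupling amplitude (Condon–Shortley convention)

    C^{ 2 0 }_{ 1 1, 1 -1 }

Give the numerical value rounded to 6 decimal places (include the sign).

j₁+j₂−J=0  J+j₁−j₂=2  J−j₁+j₂=2  j₁+j₂+J+1=5
(j₁±m₁, j₂±m₂, J±M) = (2,0,0,2,2,2)
P² = 8/3
sum k=0..0:
  [0] +1/4 = 1/4
S = 1/4
C² = P²·S² = 1/6 ; C = +0.408248

+√(1/6) = +0.408248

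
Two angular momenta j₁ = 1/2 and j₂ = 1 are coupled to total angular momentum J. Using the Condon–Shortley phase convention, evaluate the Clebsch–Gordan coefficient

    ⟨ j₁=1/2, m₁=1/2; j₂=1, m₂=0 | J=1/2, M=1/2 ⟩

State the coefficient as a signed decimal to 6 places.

+√(1/3) = +0.577350

triangle: 1!·0!·1!/3! = 1/6
(j±m)!: 1!·0!·1!·1!·1!·0! = 1
prefactor² = (2J+1)·Δ·N² = 1/3
  k=0: +1/(0!·1!·0!·1!·0!·0!) = 1
Σ = 1  ⇒  CG² = 1/3·1² = 1/3
CG = +√(1/3) = +0.577350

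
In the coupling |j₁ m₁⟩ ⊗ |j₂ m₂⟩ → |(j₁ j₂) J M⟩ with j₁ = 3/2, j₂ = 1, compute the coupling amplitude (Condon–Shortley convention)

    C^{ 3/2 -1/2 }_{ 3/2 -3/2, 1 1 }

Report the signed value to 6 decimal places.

triangle: 1!*2!*1!/5! = 2/120
(j±m)!: 0!*3!*2!*0!*1!*2! = 24
prefactor² = (2J+1)*Δ*N² = 8/5
  k=1: −1/(1!*0!*2!*1!*0!*0!) = -1/2
Σ = -1/2  ⇒  CG² = 8/5*(-1/2)² = 2/5
CG = −√(2/5) = -0.632456

−√(2/5) ≈ -0.632456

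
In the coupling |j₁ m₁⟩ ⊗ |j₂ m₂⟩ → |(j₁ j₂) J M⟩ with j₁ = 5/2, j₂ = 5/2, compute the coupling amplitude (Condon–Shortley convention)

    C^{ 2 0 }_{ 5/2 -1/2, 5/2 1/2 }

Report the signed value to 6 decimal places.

j₁+j₂−J=3  J+j₁−j₂=2  J−j₁+j₂=2  j₁+j₂+J+1=8
(j₁±m₁, j₂±m₂, J±M) = (2,3,3,2,2,2)
P² = 12/7
sum k=1..3:
  [1] −1/8 = -1/8
  [2] +1/2 = 1/2
  [3] −1/24 = -1/24
S = 1/3
C² = P²·S² = 4/21 ; C = +0.436436

+√(4/21) ≈ +0.436436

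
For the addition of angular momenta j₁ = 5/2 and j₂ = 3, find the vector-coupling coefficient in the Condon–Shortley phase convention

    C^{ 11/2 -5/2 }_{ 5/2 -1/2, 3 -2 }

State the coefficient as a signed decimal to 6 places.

+√(4/11) = +0.603023

triangle: 0!×5!×6!/12! = 86400/479001600
(j±m)!: 2!×3!×1!×5!×3!×8! = 348364800
prefactor² = (2J+1)×Δ×N² = 8294400/11
  k=0: +1/(0!×0!×3!×1!×2!×5!) = 1/1440
Σ = 1/1440  ⇒  CG² = 8294400/11×1/1440² = 4/11
CG = +√(4/11) = +0.603023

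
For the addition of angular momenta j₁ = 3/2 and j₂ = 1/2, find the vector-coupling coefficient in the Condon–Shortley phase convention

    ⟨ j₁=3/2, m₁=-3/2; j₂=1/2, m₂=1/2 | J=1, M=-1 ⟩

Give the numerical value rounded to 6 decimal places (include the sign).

-0.866025

triangle: 1!·2!·0!/4! = 2/24
(j±m)!: 0!·3!·1!·0!·0!·2! = 12
prefactor² = (2J+1)·Δ·N² = 3
  k=1: −1/(1!·0!·2!·0!·0!·0!) = -1/2
Σ = -1/2  ⇒  CG² = 3·(-1/2)² = 3/4
CG = −√(3/4) = -0.866025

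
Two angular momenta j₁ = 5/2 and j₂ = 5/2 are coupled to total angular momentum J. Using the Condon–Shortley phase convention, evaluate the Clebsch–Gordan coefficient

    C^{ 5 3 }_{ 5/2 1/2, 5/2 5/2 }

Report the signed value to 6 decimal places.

+0.471405

√[11·0!5!5!/11! · 3!2!5!0!8!2!] = √(460800)
  +(−1)^0/∏(0,0,2,5,3,0)! = 1/1440  (running 1/1440)
⟨..|..⟩ = √(460800)·(1/1440) = +0.471405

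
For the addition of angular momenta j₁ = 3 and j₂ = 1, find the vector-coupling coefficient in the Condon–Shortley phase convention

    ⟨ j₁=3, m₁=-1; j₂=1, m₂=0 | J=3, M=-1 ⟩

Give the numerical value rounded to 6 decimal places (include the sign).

−√(1/12) = -0.288675

triangle: 1!·5!·1!/8! = 120/40320
(j±m)!: 2!·4!·1!·1!·2!·4! = 2304
prefactor² = (2J+1)·Δ·N² = 48
  k=0: +1/(0!·1!·4!·1!·1!·0!) = 1/24
  k=1: −1/(1!·0!·3!·0!·2!·1!) = -1/12
Σ = -1/24  ⇒  CG² = 48·(-1/24)² = 1/12
CG = −√(1/12) = -0.288675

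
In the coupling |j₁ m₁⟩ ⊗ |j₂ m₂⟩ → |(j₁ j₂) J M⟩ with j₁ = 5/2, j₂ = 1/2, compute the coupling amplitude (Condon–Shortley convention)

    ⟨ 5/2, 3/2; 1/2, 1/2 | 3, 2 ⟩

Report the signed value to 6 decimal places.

triangle: 0!×5!×1!/7! = 120/5040
(j±m)!: 4!×1!×1!×0!×5!×1! = 2880
prefactor² = (2J+1)×Δ×N² = 480
  k=0: +1/(0!×0!×1!×1!×4!×0!) = 1/24
Σ = 1/24  ⇒  CG² = 480×1/24² = 5/6
CG = +√(5/6) = +0.912871

+√(5/6) ≈ +0.912871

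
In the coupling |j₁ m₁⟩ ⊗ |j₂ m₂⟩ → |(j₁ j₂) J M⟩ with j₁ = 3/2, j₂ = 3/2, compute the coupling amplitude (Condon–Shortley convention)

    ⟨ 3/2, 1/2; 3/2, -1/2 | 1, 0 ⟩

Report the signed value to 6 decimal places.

j₁+j₂−J=2  J+j₁−j₂=1  J−j₁+j₂=1  j₁+j₂+J+1=5
(j₁±m₁, j₂±m₂, J±M) = (2,1,1,2,1,1)
P² = 1/5
sum k=0..1:
  [0] +1/2 = 1/2
  [1] −1/1 = -1
S = -1/2
C² = P²·S² = 1/20 ; C = -0.223607

-0.223607  (= −√(1/20))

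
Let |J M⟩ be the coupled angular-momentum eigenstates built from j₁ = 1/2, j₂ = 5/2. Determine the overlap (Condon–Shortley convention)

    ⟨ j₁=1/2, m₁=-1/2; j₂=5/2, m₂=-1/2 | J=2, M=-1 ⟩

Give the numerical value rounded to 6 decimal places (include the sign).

√[5·1!0!4!/6! · 0!1!2!3!1!3!] = √(12)
  +(−1)^1/∏(1,0,0,1,0,3)! = -1/6  (running -1/6)
⟨..|..⟩ = √(12)·(-1/6) = -0.577350

−√(1/3) ≈ -0.577350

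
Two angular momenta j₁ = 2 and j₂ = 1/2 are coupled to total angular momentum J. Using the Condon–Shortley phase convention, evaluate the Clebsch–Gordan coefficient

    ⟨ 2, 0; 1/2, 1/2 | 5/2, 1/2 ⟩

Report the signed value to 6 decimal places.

triangle: 0!·4!·1!/6! = 24/720
(j±m)!: 2!·2!·1!·0!·3!·2! = 48
prefactor² = (2J+1)·Δ·N² = 48/5
  k=0: +1/(0!·0!·2!·1!·2!·0!) = 1/4
Σ = 1/4  ⇒  CG² = 48/5·1/4² = 3/5
CG = +√(3/5) = +0.774597

+0.774597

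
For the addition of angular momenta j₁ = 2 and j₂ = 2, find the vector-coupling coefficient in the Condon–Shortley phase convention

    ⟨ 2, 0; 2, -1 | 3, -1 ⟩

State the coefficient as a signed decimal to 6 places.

√[7·1!3!3!/8! · 2!2!1!3!2!4!] = √(36/5)
  +(−1)^0/∏(0,1,2,1,1,2)! = 1/4  (running 1/4)
  +(−1)^1/∏(1,0,1,0,2,3)! = -1/12  (running 1/6)
⟨..|..⟩ = √(36/5)·(1/6) = +0.447214

+0.447214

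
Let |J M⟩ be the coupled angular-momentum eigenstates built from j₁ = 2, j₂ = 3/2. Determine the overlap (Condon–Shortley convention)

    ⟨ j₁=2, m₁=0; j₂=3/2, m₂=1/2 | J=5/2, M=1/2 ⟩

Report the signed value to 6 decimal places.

−√(3/35) = -0.292770

j₁+j₂−J=1  J+j₁−j₂=3  J−j₁+j₂=2  j₁+j₂+J+1=7
(j₁±m₁, j₂±m₂, J±M) = (2,2,2,1,3,2)
P² = 48/35
sum k=0..1:
  [0] +1/4 = 1/4
  [1] −1/2 = -1/2
S = -1/4
C² = P²·S² = 3/35 ; C = -0.292770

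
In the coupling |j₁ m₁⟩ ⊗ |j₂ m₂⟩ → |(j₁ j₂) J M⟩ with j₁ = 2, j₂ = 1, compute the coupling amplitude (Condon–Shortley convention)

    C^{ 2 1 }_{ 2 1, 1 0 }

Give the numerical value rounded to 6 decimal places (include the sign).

√[5·1!3!1!/6! · 3!1!1!1!3!1!] = √(3/2)
  +(−1)^0/∏(0,1,1,1,2,0)! = 1/2  (running 1/2)
  +(−1)^1/∏(1,0,0,0,3,1)! = -1/6  (running 1/3)
⟨..|..⟩ = √(3/2)·(1/3) = +0.408248

+√(1/6) = +0.408248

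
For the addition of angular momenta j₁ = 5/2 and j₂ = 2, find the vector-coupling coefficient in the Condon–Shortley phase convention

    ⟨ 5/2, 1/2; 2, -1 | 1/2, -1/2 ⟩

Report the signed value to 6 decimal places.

−√(2/15) ≈ -0.365148

√[2·4!1!0!/6! · 3!2!1!3!0!1!] = √(24/5)
  +(−1)^1/∏(1,3,1,0,0,0)! = -1/6  (running -1/6)
⟨..|..⟩ = √(24/5)·(-1/6) = -0.365148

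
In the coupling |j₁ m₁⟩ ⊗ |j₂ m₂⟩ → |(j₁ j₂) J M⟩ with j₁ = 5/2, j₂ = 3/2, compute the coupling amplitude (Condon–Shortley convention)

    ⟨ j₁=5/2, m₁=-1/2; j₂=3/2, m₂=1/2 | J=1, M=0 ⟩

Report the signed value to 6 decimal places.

j₁+j₂−J=3  J+j₁−j₂=2  J−j₁+j₂=0  j₁+j₂+J+1=6
(j₁±m₁, j₂±m₂, J±M) = (2,3,2,1,1,1)
P² = 6/5
sum k=2..2:
  [2] +1/2 = 1/2
S = 1/2
C² = P²·S² = 3/10 ; C = +0.547723

+√(3/10) = +0.547723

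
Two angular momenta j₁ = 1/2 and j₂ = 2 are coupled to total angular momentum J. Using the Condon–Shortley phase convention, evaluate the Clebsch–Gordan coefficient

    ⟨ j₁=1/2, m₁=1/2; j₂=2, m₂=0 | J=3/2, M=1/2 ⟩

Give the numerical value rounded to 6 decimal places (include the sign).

+0.632456  (= +√(2/5))

√[4·1!0!3!/5! · 1!0!2!2!2!1!] = √(8/5)
  +(−1)^0/∏(0,1,0,2,0,1)! = 1/2  (running 1/2)
⟨..|..⟩ = √(8/5)·(1/2) = +0.632456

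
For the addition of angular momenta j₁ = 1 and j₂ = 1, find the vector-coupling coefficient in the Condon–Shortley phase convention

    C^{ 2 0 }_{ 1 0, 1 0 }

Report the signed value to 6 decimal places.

+0.816497

j₁+j₂−J=0  J+j₁−j₂=2  J−j₁+j₂=2  j₁+j₂+J+1=5
(j₁±m₁, j₂±m₂, J±M) = (1,1,1,1,2,2)
P² = 2/3
sum k=0..0:
  [0] +1/1 = 1
S = 1
C² = P²·S² = 2/3 ; C = +0.816497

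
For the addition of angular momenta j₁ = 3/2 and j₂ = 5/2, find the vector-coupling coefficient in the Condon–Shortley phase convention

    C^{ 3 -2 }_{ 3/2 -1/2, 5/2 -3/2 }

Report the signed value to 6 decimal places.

j₁+j₂−J=1  J+j₁−j₂=2  J−j₁+j₂=4  j₁+j₂+J+1=8
(j₁±m₁, j₂±m₂, J±M) = (1,2,1,4,1,5)
P² = 48
sum k=0..1:
  [0] +1/12 = 1/12
  [1] −1/24 = -1/24
S = 1/24
C² = P²·S² = 1/12 ; C = +0.288675

+√(1/12) ≈ +0.288675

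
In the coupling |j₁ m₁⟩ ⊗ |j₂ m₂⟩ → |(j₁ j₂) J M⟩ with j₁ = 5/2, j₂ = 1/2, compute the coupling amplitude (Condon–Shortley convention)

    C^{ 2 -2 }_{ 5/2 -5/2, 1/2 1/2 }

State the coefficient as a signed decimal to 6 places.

−√(5/6) ≈ -0.912871

triangle: 1!×4!×0!/6! = 24/720
(j±m)!: 0!×5!×1!×0!×0!×4! = 2880
prefactor² = (2J+1)×Δ×N² = 480
  k=1: −1/(1!×0!×4!×0!×0!×0!) = -1/24
Σ = -1/24  ⇒  CG² = 480×(-1/24)² = 5/6
CG = −√(5/6) = -0.912871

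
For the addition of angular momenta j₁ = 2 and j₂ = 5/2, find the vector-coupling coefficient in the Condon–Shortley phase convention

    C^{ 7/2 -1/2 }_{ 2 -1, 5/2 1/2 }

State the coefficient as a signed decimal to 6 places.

√[8·1!3!4!/9! · 1!3!3!2!3!4!] = √(1152/35)
  +(−1)^0/∏(0,1,3,3,0,1)! = 1/36  (running 1/36)
  +(−1)^1/∏(1,0,2,2,1,2)! = -1/8  (running -7/72)
⟨..|..⟩ = √(1152/35)·(-7/72) = -0.557773

-0.557773  (= −√(14/45))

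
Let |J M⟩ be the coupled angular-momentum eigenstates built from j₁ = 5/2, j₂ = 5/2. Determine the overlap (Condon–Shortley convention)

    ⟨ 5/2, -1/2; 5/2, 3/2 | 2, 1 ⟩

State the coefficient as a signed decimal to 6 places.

√[5·3!2!2!/8! · 2!3!4!1!3!1!] = √(36/7)
  +(−1)^2/∏(2,1,1,2,1,0)! = 1/4  (running 1/4)
  +(−1)^3/∏(3,0,0,1,2,1)! = -1/12  (running 1/6)
⟨..|..⟩ = √(36/7)·(1/6) = +0.377964

+0.377964  (= +√(1/7))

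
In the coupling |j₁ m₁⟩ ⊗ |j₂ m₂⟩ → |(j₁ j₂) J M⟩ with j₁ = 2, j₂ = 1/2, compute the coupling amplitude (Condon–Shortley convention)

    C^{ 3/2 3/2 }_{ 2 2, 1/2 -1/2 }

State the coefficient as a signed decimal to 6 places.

+0.894427

j₁+j₂−J=1  J+j₁−j₂=3  J−j₁+j₂=0  j₁+j₂+J+1=5
(j₁±m₁, j₂±m₂, J±M) = (4,0,0,1,3,0)
P² = 144/5
sum k=0..0:
  [0] +1/6 = 1/6
S = 1/6
C² = P²·S² = 4/5 ; C = +0.894427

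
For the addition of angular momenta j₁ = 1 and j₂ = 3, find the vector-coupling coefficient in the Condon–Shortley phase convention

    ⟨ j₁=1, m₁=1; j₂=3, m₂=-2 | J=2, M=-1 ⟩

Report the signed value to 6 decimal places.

j₁+j₂−J=2  J+j₁−j₂=0  J−j₁+j₂=4  j₁+j₂+J+1=7
(j₁±m₁, j₂±m₂, J±M) = (2,0,1,5,1,3)
P² = 480/7
sum k=0..0:
  [0] +1/12 = 1/12
S = 1/12
C² = P²·S² = 10/21 ; C = +0.690066

+√(10/21) = +0.690066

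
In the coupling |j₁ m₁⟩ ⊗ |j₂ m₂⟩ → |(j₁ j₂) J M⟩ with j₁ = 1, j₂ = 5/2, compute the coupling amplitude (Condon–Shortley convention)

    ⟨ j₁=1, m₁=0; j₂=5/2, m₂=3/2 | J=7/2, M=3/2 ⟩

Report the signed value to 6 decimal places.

+0.690066  (= +√(10/21))

√[8·0!2!5!/8! · 1!1!4!1!5!2!] = √(1920/7)
  +(−1)^0/∏(0,0,1,4,1,1)! = 1/24  (running 1/24)
⟨..|..⟩ = √(1920/7)·(1/24) = +0.690066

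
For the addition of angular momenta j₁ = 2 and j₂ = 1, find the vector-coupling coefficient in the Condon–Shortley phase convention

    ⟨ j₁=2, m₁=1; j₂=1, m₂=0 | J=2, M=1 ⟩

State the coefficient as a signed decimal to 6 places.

+√(1/6) = +0.408248

j₁+j₂−J=1  J+j₁−j₂=3  J−j₁+j₂=1  j₁+j₂+J+1=6
(j₁±m₁, j₂±m₂, J±M) = (3,1,1,1,3,1)
P² = 3/2
sum k=0..1:
  [0] +1/2 = 1/2
  [1] −1/6 = -1/6
S = 1/3
C² = P²·S² = 1/6 ; C = +0.408248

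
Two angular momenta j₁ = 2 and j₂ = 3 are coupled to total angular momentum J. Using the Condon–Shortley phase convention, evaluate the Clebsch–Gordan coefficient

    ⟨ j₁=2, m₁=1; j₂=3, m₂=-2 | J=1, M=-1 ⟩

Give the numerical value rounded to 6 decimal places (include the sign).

j₁+j₂−J=4  J+j₁−j₂=0  J−j₁+j₂=2  j₁+j₂+J+1=7
(j₁±m₁, j₂±m₂, J±M) = (3,1,1,5,0,2)
P² = 288/7
sum k=1..1:
  [1] −1/12 = -1/12
S = -1/12
C² = P²·S² = 2/7 ; C = -0.534522

−√(2/7) ≈ -0.534522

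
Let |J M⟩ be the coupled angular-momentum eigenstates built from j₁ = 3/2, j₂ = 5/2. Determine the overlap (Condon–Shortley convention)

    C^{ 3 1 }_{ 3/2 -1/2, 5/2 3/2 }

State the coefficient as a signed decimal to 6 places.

−√(49/120) = -0.639010

j₁+j₂−J=1  J+j₁−j₂=2  J−j₁+j₂=4  j₁+j₂+J+1=8
(j₁±m₁, j₂±m₂, J±M) = (1,2,4,1,4,2)
P² = 96/5
sum k=0..1:
  [0] +1/48 = 1/48
  [1] −1/6 = -1/6
S = -7/48
C² = P²·S² = 49/120 ; C = -0.639010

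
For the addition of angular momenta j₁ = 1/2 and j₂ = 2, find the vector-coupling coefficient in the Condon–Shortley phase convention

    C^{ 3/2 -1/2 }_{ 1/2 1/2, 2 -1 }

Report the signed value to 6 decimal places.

+√(3/5) ≈ +0.774597

triangle: 1!×0!×3!/5! = 6/120
(j±m)!: 1!×0!×1!×3!×1!×2! = 12
prefactor² = (2J+1)×Δ×N² = 12/5
  k=0: +1/(0!×1!×0!×1!×0!×2!) = 1/2
Σ = 1/2  ⇒  CG² = 12/5×1/2² = 3/5
CG = +√(3/5) = +0.774597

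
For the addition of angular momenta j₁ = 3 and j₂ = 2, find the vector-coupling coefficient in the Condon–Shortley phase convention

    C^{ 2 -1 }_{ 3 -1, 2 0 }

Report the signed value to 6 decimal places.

triangle: 3!*3!*1!/8! = 36/40320
(j±m)!: 2!*4!*2!*2!*1!*3! = 1152
prefactor² = (2J+1)*Δ*N² = 36/7
  k=1: −1/(1!*2!*3!*1!*0!*0!) = -1/12
  k=2: +1/(2!*1!*2!*0!*1!*1!) = 1/4
Σ = 1/6  ⇒  CG² = 36/7*1/6² = 1/7
CG = +√(1/7) = +0.377964

+0.377964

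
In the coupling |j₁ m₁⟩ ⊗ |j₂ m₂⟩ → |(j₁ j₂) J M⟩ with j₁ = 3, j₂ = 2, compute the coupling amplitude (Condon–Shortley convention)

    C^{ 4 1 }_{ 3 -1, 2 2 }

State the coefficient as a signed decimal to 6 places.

−√(2/7) = -0.534522

√[9·1!5!3!/10! · 2!4!4!0!5!3!] = √(10368/7)
  +(−1)^1/∏(1,0,3,3,2,0)! = -1/72  (running -1/72)
⟨..|..⟩ = √(10368/7)·(-1/72) = -0.534522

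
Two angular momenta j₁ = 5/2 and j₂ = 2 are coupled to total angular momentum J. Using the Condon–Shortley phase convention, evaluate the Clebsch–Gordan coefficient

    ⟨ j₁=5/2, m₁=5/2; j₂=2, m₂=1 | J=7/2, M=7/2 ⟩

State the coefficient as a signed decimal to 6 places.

+0.745356

j₁+j₂−J=1  J+j₁−j₂=4  J−j₁+j₂=3  j₁+j₂+J+1=9
(j₁±m₁, j₂±m₂, J±M) = (5,0,3,1,7,0)
P² = 11520
sum k=0..0:
  [0] +1/144 = 1/144
S = 1/144
C² = P²·S² = 5/9 ; C = +0.745356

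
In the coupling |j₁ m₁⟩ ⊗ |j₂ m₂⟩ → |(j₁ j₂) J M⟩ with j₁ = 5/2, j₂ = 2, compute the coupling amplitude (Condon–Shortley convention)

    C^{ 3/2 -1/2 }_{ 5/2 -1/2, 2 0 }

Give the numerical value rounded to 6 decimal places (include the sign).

j₁+j₂−J=3  J+j₁−j₂=2  J−j₁+j₂=1  j₁+j₂+J+1=7
(j₁±m₁, j₂±m₂, J±M) = (2,3,2,2,1,2)
P² = 32/35
sum k=1..2:
  [1] −1/4 = -1/4
  [2] +1/2 = 1/2
S = 1/4
C² = P²·S² = 2/35 ; C = +0.239046

+√(2/35) = +0.239046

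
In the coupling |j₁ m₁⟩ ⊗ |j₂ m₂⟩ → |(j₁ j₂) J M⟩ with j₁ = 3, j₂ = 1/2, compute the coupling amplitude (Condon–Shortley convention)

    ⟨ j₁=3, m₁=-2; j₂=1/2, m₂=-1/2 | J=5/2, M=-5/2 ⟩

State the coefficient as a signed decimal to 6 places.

triangle: 1!*5!*0!/7! = 120/5040
(j±m)!: 1!*5!*0!*1!*0!*5! = 14400
prefactor² = (2J+1)*Δ*N² = 14400/7
  k=0: +1/(0!*1!*5!*0!*0!*0!) = 1/120
Σ = 1/120  ⇒  CG² = 14400/7*1/120² = 1/7
CG = +√(1/7) = +0.377964

+0.377964  (= +√(1/7))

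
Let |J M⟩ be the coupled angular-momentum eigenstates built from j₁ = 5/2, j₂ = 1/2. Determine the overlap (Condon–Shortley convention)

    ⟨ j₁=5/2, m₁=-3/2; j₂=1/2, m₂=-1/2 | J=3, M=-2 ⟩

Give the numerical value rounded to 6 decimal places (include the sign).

+0.912871  (= +√(5/6))

j₁+j₂−J=0  J+j₁−j₂=5  J−j₁+j₂=1  j₁+j₂+J+1=7
(j₁±m₁, j₂±m₂, J±M) = (1,4,0,1,1,5)
P² = 480
sum k=0..0:
  [0] +1/24 = 1/24
S = 1/24
C² = P²·S² = 5/6 ; C = +0.912871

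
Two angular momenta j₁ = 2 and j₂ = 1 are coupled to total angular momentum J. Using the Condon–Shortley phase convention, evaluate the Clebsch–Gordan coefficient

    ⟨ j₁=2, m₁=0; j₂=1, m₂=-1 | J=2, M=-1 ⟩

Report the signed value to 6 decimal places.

+√(1/2) = +0.707107

j₁+j₂−J=1  J+j₁−j₂=3  J−j₁+j₂=1  j₁+j₂+J+1=6
(j₁±m₁, j₂±m₂, J±M) = (2,2,0,2,1,3)
P² = 2
sum k=0..0:
  [0] +1/2 = 1/2
S = 1/2
C² = P²·S² = 1/2 ; C = +0.707107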